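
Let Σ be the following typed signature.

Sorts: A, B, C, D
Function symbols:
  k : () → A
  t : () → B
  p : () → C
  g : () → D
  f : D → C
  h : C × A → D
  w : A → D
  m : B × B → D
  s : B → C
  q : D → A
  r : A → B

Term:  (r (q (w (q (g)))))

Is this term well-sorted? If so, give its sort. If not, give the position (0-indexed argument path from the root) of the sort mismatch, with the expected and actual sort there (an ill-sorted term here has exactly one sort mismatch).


        (g) : D
      (q (g)) : A
    (w (q (g))) : D
  (q (w (q (g)))) : A
(r (q (w (q (g))))) : B

well-sorted; sort = B


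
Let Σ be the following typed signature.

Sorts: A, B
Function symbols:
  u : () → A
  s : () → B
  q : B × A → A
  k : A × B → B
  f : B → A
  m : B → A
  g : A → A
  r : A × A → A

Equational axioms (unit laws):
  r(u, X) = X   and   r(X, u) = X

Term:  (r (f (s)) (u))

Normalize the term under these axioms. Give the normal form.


1. (r (f (s)) (u))  →  (f (s))

normal form = (f (s))


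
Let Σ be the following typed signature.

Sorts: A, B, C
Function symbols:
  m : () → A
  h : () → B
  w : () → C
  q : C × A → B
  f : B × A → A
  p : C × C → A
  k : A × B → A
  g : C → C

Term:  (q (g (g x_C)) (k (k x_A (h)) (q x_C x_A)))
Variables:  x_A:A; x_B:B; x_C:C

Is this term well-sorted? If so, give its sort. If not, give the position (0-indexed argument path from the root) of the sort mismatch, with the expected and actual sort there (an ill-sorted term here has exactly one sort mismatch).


well-sorted; sort = B

      x_C : C
    (g x_C) : C
  (g (g x_C)) : C
      x_A : A
      (h) : B
    (k x_A (h)) : A
      x_C : C
      x_A : A
    (q x_C x_A) : B
  (k (k x_A (h)) (q x_C x_A)) : A
(q (g (g x_C)) (k (k x_A (h)) (q x_C x_A))) : B


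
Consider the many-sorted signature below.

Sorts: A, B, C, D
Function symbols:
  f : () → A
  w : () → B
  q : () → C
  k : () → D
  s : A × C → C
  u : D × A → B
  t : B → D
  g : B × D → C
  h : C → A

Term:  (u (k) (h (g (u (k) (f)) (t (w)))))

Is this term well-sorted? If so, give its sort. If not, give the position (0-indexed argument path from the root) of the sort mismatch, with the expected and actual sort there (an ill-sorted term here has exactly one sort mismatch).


  (k) : D
        (k) : D
        (f) : A
      (u (k) (f)) : B
        (w) : B
      (t (w)) : D
    (g (u (k) (f)) (t (w))) : C
  (h (g (u (k) (f)) (t (w)))) : A
(u (k) (h (g (u (k) (f)) (t (w))))) : B

well-sorted; sort = B


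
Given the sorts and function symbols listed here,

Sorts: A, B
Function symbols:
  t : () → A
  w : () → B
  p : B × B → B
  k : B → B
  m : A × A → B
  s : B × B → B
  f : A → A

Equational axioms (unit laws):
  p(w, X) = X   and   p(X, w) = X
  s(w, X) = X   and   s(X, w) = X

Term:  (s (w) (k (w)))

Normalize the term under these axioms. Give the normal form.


normal form = (k (w))

1. (s (w) (k (w)))  →  (k (w))


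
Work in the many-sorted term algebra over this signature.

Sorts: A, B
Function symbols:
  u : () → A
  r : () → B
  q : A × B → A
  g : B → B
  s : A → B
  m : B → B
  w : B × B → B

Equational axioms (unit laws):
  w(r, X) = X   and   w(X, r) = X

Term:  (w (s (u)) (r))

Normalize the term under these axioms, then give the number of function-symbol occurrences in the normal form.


1. (w (s (u)) (r))  →  (s (u))
normal form: (s (u))

size = 2


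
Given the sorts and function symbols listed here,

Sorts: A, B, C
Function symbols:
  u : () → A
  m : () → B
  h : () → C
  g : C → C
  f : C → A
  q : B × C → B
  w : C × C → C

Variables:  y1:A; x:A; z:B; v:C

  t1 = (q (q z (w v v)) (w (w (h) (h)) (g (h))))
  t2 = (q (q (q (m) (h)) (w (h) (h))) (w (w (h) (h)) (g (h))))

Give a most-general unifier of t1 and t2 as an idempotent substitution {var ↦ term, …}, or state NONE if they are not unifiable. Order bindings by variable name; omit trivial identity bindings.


{v ↦ (h), z ↦ (q (m) (h))}


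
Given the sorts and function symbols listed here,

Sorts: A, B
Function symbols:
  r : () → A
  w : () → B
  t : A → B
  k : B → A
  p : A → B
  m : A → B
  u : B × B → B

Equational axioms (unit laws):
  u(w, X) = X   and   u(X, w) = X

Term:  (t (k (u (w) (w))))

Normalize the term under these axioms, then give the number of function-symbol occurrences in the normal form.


1. (t (k (u (w) (w))))  →  (t (k (w)))
normal form: (t (k (w)))

size = 3


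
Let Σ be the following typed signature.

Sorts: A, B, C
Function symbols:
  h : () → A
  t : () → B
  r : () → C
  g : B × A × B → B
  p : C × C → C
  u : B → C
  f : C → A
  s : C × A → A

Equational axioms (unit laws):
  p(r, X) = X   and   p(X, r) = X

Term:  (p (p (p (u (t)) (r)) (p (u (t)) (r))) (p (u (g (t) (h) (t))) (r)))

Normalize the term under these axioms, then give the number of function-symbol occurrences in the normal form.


size = 11

1. (p (p (p (u (t)) (r)) (p (u (t)) (r))) (p (u (g (t) (h) (t))) (r)))  →  (p (p (u (t)) (p (u (t)) (r))) (p (u (g (t) (h) (t))) (r)))
2. (p (p (u (t)) (p (u (t)) (r))) (p (u (g (t) (h) (t))) (r)))  →  (p (p (u (t)) (u (t))) (p (u (g (t) (h) (t))) (r)))
3. (p (p (u (t)) (u (t))) (p (u (g (t) (h) (t))) (r)))  →  (p (p (u (t)) (u (t))) (u (g (t) (h) (t))))
normal form: (p (p (u (t)) (u (t))) (u (g (t) (h) (t))))


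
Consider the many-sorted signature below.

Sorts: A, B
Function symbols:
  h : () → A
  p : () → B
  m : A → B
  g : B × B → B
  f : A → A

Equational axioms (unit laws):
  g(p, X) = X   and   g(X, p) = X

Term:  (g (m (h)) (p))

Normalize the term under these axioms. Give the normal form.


1. (g (m (h)) (p))  →  (m (h))

normal form = (m (h))


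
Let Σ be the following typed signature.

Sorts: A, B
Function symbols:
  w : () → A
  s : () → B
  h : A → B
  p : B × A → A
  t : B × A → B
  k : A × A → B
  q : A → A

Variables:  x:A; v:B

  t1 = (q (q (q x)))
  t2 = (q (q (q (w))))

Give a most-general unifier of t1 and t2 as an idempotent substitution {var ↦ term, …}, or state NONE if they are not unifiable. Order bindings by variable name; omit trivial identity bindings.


{x ↦ (w)}


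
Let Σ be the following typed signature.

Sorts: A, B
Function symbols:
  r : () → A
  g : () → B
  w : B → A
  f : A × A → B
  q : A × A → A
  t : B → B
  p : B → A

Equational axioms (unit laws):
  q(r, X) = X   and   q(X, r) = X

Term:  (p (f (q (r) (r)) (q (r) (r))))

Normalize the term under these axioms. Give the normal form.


normal form = (p (f (r) (r)))

1. (p (f (q (r) (r)) (q (r) (r))))  →  (p (f (r) (q (r) (r))))
2. (p (f (r) (q (r) (r))))  →  (p (f (r) (r)))


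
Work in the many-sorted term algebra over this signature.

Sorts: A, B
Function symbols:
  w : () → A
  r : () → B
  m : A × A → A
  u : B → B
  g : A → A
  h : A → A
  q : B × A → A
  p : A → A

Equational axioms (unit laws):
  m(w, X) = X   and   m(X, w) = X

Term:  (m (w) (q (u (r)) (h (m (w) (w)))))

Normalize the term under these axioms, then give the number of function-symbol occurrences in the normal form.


size = 5

1. (m (w) (q (u (r)) (h (m (w) (w)))))  →  (q (u (r)) (h (m (w) (w))))
2. (q (u (r)) (h (m (w) (w))))  →  (q (u (r)) (h (w)))
normal form: (q (u (r)) (h (w)))


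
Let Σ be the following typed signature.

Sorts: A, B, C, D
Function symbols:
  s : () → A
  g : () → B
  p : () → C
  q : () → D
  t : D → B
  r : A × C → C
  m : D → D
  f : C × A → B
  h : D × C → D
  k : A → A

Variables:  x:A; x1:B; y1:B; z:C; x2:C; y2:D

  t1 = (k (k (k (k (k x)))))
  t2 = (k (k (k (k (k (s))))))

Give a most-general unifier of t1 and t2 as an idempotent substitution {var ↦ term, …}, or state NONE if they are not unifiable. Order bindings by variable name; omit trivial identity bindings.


{x ↦ (s)}


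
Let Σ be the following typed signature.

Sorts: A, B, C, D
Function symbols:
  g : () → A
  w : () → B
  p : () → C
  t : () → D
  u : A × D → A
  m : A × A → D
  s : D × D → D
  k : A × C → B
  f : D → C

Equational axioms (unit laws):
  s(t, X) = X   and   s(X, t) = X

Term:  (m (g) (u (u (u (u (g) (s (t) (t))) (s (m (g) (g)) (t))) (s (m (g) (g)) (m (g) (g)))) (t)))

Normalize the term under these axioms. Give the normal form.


1. (m (g) (u (u (u (u (g) (s (t) (t))) (s (m (g) (g)) (t))) (s (m (g) (g)) (m (g) (g)))) (t)))  →  (m (g) (u (u (u (u (g) (t)) (s (m (g) (g)) (t))) (s (m (g) (g)) (m (g) (g)))) (t)))
2. (m (g) (u (u (u (u (g) (t)) (s (m (g) (g)) (t))) (s (m (g) (g)) (m (g) (g)))) (t)))  →  (m (g) (u (u (u (u (g) (t)) (m (g) (g))) (s (m (g) (g)) (m (g) (g)))) (t)))

normal form = (m (g) (u (u (u (u (g) (t)) (m (g) (g))) (s (m (g) (g)) (m (g) (g)))) (t)))


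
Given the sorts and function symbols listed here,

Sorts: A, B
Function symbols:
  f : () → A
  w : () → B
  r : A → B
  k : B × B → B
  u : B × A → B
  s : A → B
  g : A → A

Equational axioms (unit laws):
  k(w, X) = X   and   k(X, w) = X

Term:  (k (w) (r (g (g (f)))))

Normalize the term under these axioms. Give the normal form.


1. (k (w) (r (g (g (f)))))  →  (r (g (g (f))))

normal form = (r (g (g (f))))


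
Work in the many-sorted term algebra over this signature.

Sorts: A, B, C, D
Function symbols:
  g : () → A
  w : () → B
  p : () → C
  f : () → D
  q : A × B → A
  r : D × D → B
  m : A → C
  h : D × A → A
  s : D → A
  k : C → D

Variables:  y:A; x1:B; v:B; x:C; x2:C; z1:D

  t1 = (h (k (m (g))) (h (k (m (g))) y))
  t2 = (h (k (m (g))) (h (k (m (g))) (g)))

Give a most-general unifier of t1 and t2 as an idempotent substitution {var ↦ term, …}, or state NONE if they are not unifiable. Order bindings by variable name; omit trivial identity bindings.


{y ↦ (g)}


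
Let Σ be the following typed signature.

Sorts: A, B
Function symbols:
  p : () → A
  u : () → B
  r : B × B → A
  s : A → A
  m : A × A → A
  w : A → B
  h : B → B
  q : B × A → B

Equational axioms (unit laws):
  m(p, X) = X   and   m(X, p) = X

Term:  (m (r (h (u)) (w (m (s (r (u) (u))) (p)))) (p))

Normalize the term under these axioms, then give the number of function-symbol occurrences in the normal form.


1. (m (r (h (u)) (w (m (s (r (u) (u))) (p)))) (p))  →  (r (h (u)) (w (m (s (r (u) (u))) (p))))
2. (r (h (u)) (w (m (s (r (u) (u))) (p))))  →  (r (h (u)) (w (s (r (u) (u)))))
normal form: (r (h (u)) (w (s (r (u) (u)))))

size = 8


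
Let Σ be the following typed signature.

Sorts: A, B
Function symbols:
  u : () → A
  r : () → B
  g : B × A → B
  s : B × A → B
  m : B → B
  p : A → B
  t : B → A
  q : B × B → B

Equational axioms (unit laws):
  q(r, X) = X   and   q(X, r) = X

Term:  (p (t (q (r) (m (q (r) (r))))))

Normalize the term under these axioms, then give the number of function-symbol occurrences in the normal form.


size = 4

1. (p (t (q (r) (m (q (r) (r))))))  →  (p (t (m (q (r) (r)))))
2. (p (t (m (q (r) (r)))))  →  (p (t (m (r))))
normal form: (p (t (m (r))))


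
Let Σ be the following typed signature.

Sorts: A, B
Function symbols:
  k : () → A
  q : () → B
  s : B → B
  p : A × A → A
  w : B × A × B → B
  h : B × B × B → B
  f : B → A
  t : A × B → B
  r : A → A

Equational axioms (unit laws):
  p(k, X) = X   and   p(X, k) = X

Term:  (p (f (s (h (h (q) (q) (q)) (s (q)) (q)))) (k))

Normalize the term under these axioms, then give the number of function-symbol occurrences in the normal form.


1. (p (f (s (h (h (q) (q) (q)) (s (q)) (q)))) (k))  →  (f (s (h (h (q) (q) (q)) (s (q)) (q))))
normal form: (f (s (h (h (q) (q) (q)) (s (q)) (q))))

size = 10


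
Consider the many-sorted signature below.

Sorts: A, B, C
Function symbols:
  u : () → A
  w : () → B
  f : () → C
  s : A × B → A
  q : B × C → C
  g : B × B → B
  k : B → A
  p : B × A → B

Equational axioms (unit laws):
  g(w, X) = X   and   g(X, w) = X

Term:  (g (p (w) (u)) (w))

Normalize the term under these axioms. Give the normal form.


normal form = (p (w) (u))

1. (g (p (w) (u)) (w))  →  (p (w) (u))


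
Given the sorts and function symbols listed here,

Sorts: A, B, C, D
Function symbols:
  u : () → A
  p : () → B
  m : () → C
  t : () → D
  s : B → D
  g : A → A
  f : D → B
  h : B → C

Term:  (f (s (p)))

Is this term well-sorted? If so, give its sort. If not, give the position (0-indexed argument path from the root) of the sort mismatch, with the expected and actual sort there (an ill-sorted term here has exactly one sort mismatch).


    (p) : B
  (s (p)) : D
(f (s (p))) : B

well-sorted; sort = B


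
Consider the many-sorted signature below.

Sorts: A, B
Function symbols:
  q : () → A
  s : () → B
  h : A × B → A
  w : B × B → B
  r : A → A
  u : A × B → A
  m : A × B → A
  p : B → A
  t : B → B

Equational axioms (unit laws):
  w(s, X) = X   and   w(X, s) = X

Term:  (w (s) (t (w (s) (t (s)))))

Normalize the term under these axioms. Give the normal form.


1. (w (s) (t (w (s) (t (s)))))  →  (t (w (s) (t (s))))
2. (t (w (s) (t (s))))  →  (t (t (s)))

normal form = (t (t (s)))


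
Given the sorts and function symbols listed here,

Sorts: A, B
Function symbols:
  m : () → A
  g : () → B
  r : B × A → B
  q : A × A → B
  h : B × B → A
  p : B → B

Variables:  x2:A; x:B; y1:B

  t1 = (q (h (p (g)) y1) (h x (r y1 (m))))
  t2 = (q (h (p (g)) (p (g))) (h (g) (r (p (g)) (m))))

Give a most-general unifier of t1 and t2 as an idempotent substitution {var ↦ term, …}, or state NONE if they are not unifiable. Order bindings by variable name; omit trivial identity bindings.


{x ↦ (g), y1 ↦ (p (g))}


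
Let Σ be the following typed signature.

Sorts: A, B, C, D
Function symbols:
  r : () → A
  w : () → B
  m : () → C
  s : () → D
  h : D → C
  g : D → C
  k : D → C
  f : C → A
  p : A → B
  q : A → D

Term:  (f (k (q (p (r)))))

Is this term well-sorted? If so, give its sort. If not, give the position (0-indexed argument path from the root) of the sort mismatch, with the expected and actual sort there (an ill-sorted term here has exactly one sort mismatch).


ill-sorted at position [0, 0, 0]: expected A, got B

        (r) : A
      (p (r)) : B
    (q (p (r))) : ✗ arg 0 at [0, 0, 0] has sort B, expected A


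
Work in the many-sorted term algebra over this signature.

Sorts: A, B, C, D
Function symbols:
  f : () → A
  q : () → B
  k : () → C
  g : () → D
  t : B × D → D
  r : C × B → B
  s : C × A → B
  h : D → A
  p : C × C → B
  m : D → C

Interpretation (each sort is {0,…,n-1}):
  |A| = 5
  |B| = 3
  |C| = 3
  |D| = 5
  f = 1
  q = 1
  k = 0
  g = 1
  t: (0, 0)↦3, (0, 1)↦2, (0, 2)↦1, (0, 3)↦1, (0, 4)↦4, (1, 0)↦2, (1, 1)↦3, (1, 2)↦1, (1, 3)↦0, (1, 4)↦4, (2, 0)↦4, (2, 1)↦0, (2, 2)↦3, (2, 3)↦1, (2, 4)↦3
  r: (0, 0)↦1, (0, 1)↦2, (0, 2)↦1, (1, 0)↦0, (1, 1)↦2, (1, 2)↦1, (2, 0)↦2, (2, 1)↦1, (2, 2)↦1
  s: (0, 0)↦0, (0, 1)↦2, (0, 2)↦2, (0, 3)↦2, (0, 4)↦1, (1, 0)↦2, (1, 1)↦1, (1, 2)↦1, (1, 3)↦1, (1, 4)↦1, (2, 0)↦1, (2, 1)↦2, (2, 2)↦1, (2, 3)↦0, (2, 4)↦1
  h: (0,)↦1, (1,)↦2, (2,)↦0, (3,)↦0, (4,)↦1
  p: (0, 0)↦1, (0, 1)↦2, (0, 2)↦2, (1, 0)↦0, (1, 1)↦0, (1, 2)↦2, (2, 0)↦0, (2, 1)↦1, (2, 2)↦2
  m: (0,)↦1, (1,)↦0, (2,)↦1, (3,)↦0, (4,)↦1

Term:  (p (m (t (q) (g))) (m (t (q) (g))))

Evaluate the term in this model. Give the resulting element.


  q = 1
  g = 1
  (t (q) (g)) = t(1, 1) = 3
  (m (t (q) (g))) = m(3,) = 0
  q = 1
  g = 1
  (t (q) (g)) = t(1, 1) = 3
  (m (t (q) (g))) = m(3,) = 0
  (p (m (t (q) (g))) (m (t (q) (g)))) = p(0, 0) = 1

value = 1


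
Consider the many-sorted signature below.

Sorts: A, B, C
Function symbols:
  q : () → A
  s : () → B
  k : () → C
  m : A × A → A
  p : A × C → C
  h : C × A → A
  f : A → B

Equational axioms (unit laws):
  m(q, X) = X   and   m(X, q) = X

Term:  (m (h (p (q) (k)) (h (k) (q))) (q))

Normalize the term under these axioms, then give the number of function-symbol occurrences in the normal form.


1. (m (h (p (q) (k)) (h (k) (q))) (q))  →  (h (p (q) (k)) (h (k) (q)))
normal form: (h (p (q) (k)) (h (k) (q)))

size = 7


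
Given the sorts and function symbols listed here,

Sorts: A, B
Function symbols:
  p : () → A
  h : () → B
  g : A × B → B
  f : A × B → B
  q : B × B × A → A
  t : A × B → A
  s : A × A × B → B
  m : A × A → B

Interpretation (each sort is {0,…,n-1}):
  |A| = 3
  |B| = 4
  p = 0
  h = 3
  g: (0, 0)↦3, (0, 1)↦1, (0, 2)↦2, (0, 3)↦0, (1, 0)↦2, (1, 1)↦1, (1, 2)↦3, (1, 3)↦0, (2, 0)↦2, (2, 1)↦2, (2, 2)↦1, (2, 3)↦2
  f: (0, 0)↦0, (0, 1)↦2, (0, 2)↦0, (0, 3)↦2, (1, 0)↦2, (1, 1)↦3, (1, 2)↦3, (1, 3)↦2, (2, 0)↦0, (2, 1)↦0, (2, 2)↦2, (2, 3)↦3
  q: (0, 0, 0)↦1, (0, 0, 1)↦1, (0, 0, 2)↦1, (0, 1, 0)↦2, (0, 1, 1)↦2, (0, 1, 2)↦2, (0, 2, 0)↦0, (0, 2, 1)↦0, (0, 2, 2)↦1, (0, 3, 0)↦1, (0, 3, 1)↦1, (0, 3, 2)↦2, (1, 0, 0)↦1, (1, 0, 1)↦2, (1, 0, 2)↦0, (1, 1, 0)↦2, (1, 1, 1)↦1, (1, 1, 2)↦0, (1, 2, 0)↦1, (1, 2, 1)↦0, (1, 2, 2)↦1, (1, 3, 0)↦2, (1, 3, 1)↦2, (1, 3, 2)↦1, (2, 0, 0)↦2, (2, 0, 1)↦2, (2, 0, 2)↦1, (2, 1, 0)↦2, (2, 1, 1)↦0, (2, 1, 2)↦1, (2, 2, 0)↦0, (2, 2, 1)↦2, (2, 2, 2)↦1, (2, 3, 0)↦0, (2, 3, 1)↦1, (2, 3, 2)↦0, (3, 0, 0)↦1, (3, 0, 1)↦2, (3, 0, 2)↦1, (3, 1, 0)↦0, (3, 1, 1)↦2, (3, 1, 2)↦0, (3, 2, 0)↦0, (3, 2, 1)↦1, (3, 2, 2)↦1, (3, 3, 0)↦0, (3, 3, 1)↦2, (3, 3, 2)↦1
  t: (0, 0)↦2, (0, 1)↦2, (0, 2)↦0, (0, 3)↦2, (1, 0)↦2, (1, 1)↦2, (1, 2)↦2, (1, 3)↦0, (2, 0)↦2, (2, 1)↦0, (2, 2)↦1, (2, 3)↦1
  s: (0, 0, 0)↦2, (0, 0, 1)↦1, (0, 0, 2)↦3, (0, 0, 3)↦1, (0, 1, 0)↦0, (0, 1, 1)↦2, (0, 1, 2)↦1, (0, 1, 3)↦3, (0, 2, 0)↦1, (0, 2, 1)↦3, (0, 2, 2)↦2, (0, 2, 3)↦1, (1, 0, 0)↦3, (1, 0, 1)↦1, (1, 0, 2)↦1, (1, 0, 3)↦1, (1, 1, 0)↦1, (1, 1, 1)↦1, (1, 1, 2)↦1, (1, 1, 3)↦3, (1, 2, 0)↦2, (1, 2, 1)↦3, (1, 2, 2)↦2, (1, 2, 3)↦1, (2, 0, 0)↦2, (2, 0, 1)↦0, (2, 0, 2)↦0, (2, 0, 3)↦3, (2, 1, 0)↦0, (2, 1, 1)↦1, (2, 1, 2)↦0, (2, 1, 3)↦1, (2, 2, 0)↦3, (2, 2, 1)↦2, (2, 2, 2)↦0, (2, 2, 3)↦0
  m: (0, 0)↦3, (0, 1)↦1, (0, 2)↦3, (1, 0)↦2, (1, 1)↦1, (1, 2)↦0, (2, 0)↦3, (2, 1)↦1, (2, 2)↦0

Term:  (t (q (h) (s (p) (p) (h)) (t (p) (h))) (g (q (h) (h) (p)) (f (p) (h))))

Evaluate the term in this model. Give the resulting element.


value = 0

  h = 3
  p = 0
  p = 0
  h = 3
  (s (p) (p) (h)) = s(0, 0, 3) = 1
  p = 0
  h = 3
  (t (p) (h)) = t(0, 3) = 2
  (q (h) (s (p) (p) (h)) (t (p) (h))) = q(3, 1, 2) = 0
  h = 3
  h = 3
  p = 0
  (q (h) (h) (p)) = q(3, 3, 0) = 0
  p = 0
  h = 3
  (f (p) (h)) = f(0, 3) = 2
  (g (q (h) (h) (p)) (f (p) (h))) = g(0, 2) = 2
  (t (q (h) (s (p) (p) (h)) (t (p) (h))) (g (q (h) (h) (p)) (f (p) (h)))) = t(0, 2) = 0


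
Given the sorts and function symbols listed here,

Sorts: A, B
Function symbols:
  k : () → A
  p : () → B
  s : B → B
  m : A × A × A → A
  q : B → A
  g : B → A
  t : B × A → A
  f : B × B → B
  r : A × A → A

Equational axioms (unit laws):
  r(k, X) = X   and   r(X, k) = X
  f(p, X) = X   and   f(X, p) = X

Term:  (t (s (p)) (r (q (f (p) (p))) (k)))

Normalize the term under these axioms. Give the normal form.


normal form = (t (s (p)) (q (p)))

1. (t (s (p)) (r (q (f (p) (p))) (k)))  →  (t (s (p)) (q (f (p) (p))))
2. (t (s (p)) (q (f (p) (p))))  →  (t (s (p)) (q (p)))


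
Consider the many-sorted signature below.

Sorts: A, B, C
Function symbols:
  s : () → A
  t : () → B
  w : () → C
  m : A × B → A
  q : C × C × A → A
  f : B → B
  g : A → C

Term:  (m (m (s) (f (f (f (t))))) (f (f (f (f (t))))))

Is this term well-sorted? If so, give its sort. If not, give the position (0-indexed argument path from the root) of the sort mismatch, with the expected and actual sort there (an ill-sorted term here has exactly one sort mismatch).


    (s) : A
          (t) : B
        (f (t)) : B
      (f (f (t))) : B
    (f (f (f (t)))) : B
  (m (s) (f (f (f (t))))) : A
          (t) : B
        (f (t)) : B
      (f (f (t))) : B
    (f (f (f (t)))) : B
  (f (f (f (f (t))))) : B
(m (m (s) (f (f (f (t))))) (f (f (f (f (t)))))) : A

well-sorted; sort = A


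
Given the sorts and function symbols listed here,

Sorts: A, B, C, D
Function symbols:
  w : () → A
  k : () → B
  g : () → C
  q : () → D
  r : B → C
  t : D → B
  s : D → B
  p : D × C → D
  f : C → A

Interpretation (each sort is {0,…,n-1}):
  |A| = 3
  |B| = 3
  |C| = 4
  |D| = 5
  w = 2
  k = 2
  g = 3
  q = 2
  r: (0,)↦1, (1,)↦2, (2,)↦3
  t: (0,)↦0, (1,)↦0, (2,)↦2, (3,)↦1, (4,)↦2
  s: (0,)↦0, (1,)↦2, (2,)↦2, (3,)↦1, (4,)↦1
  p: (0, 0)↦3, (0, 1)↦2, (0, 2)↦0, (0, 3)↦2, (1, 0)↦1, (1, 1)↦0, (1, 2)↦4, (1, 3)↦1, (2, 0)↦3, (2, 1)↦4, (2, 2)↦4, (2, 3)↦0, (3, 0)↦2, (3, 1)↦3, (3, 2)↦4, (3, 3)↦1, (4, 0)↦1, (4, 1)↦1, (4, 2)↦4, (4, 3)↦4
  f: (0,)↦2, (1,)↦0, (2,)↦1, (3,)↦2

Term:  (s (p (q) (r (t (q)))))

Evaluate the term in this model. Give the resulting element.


  q = 2
  q = 2
  (t (q)) = t(2,) = 2
  (r (t (q))) = r(2,) = 3
  (p (q) (r (t (q)))) = p(2, 3) = 0
  (s (p (q) (r (t (q))))) = s(0,) = 0

value = 0


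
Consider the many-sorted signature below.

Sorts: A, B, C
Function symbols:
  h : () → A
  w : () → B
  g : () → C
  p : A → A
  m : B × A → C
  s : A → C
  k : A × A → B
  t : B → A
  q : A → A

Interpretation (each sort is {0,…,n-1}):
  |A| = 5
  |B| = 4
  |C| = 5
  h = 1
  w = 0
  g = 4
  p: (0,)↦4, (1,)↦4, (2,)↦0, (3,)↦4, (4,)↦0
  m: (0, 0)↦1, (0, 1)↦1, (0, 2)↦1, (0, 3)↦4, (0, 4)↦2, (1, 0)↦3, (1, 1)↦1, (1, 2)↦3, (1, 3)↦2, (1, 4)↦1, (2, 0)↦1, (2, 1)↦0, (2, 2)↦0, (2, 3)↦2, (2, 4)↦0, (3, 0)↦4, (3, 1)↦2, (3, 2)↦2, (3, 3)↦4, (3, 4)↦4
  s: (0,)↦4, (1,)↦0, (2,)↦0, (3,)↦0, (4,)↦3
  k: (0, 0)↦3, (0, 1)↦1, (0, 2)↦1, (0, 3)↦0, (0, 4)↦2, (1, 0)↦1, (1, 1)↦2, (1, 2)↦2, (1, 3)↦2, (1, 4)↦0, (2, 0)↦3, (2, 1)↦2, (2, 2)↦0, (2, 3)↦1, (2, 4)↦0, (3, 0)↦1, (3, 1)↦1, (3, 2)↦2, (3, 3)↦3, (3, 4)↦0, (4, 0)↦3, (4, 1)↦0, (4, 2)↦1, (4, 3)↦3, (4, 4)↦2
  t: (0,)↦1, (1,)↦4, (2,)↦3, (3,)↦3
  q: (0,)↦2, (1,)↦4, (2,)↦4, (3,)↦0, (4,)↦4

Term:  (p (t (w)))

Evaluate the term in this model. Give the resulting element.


value = 4

  w = 0
  (t (w)) = t(0,) = 1
  (p (t (w))) = p(1,) = 4


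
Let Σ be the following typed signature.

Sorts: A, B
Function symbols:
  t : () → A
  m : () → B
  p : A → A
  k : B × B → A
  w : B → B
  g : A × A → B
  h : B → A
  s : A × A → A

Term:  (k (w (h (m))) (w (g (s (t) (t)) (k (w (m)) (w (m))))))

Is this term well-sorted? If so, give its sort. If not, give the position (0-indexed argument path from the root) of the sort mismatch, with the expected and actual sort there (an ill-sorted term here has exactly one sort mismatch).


ill-sorted at position [0, 0]: expected B, got A

      (m) : B
    (h (m)) : A
  (w (h (m))) : ✗ arg 0 at [0, 0] has sort A, expected B
        (t) : A
        (t) : A
      (s (t) (t)) : A
          (m) : B
        (w (m)) : B
          (m) : B
        (w (m)) : B
      (k (w (m)) (w (m))) : A
    (g (s (t) (t)) (k (w (m)) (w (m)))) : B
  (w (g (s (t) (t)) (k (w (m)) (w (m))))) : B


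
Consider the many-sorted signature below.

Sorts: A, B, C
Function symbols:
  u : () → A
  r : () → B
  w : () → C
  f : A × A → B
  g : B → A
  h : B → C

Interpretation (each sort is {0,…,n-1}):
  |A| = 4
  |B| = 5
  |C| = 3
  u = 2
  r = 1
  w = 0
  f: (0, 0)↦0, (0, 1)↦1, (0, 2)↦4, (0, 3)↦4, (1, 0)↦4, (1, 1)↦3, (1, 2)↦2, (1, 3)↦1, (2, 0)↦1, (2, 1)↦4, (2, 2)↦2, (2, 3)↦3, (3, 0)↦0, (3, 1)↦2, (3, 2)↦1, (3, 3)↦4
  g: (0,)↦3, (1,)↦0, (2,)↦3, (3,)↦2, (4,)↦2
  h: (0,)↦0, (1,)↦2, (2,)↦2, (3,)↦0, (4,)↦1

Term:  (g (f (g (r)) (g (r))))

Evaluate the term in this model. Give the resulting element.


value = 3

  r = 1
  (g (r)) = g(1,) = 0
  r = 1
  (g (r)) = g(1,) = 0
  (f (g (r)) (g (r))) = f(0, 0) = 0
  (g (f (g (r)) (g (r)))) = g(0,) = 3


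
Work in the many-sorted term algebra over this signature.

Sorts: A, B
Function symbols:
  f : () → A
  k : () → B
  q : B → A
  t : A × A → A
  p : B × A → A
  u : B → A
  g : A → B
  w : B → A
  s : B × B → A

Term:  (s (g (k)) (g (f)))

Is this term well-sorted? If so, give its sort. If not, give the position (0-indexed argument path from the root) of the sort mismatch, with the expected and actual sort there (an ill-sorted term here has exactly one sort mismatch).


    (k) : B
  (g (k)) : ✗ arg 0 at [0, 0] has sort B, expected A
    (f) : A
  (g (f)) : B

ill-sorted at position [0, 0]: expected A, got B


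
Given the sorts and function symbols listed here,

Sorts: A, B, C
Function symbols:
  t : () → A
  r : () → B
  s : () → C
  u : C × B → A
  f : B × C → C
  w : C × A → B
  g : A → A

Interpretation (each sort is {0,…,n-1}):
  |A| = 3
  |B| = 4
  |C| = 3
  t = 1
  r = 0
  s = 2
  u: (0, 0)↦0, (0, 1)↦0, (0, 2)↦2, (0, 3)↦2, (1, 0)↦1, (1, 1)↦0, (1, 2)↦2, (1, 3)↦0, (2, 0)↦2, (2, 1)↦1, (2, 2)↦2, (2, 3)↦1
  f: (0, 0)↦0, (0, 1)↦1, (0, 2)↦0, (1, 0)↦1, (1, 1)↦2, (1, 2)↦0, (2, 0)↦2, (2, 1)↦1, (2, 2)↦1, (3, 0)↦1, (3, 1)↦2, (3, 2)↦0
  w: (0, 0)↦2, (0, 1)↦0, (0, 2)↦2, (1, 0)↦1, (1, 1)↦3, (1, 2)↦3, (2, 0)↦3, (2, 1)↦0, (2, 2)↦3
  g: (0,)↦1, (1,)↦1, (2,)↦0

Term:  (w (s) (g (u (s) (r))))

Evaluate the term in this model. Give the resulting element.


value = 3

  s = 2
  s = 2
  r = 0
  (u (s) (r)) = u(2, 0) = 2
  (g (u (s) (r))) = g(2,) = 0
  (w (s) (g (u (s) (r)))) = w(2, 0) = 3


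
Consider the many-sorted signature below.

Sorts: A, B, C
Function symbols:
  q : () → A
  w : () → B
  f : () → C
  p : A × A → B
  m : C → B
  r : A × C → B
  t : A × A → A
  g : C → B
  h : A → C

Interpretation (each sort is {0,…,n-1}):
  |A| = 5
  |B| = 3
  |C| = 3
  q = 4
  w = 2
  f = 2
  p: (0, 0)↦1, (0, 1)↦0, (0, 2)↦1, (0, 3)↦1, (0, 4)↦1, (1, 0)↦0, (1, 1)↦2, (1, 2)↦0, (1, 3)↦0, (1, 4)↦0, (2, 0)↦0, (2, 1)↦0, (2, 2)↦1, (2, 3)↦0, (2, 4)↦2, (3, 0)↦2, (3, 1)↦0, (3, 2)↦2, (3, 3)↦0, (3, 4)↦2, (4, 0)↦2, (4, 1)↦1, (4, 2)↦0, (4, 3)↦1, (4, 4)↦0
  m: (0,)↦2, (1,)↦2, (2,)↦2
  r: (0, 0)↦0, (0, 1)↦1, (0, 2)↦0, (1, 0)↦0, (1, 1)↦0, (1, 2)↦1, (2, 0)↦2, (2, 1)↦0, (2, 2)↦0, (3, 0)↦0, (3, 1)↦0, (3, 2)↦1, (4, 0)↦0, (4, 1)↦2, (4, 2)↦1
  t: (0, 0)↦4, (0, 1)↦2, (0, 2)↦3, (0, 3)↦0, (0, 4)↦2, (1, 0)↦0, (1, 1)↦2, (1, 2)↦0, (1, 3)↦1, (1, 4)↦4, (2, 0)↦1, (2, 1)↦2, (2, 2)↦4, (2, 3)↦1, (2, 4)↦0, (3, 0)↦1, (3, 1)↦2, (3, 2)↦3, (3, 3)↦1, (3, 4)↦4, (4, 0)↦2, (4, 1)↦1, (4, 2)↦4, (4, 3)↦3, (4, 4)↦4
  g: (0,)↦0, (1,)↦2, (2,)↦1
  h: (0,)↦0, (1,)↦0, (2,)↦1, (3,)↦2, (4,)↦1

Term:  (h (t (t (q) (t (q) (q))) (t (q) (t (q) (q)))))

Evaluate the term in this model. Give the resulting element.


  q = 4
  q = 4
  q = 4
  (t (q) (q)) = t(4, 4) = 4
  (t (q) (t (q) (q))) = t(4, 4) = 4
  q = 4
  q = 4
  q = 4
  (t (q) (q)) = t(4, 4) = 4
  (t (q) (t (q) (q))) = t(4, 4) = 4
  (t (t (q) (t (q) (q))) (t (q) (t (q) (q)))) = t(4, 4) = 4
  (h (t (t (q) (t (q) (q))) (t (q) (t (q) (q))))) = h(4,) = 1

value = 1


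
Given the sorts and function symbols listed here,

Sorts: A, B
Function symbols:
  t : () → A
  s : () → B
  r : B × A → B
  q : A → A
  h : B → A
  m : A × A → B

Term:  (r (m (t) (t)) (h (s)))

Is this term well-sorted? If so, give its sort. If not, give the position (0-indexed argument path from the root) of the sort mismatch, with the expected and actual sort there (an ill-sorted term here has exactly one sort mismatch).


    (t) : A
    (t) : A
  (m (t) (t)) : B
    (s) : B
  (h (s)) : A
(r (m (t) (t)) (h (s))) : B

well-sorted; sort = B


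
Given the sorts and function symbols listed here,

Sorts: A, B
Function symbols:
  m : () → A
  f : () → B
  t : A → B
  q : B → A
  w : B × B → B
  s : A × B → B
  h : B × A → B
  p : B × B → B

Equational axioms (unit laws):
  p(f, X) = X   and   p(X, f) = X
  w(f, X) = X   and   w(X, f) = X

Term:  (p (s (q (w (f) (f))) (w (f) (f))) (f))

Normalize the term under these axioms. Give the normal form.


normal form = (s (q (f)) (f))

1. (p (s (q (w (f) (f))) (w (f) (f))) (f))  →  (s (q (w (f) (f))) (w (f) (f)))
2. (s (q (w (f) (f))) (w (f) (f)))  →  (s (q (f)) (w (f) (f)))
3. (s (q (f)) (w (f) (f)))  →  (s (q (f)) (f))


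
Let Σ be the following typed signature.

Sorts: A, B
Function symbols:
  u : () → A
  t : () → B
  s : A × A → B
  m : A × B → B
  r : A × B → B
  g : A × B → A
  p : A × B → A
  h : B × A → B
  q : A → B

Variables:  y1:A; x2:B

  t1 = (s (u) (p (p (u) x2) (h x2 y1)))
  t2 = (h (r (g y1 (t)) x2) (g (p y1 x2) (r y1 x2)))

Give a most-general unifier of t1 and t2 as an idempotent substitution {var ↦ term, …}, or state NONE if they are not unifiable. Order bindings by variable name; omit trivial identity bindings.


NONE (not unifiable)

head clash or occurs-check failure — not unifiable


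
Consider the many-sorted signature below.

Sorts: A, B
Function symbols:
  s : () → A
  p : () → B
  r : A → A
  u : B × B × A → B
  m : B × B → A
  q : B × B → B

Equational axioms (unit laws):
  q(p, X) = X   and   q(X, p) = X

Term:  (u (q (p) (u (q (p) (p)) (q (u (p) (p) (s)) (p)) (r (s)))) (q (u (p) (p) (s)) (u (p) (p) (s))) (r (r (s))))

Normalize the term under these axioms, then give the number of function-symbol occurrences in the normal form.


size = 21

1. (u (q (p) (u (q (p) (p)) (q (u (p) (p) (s)) (p)) (r (s)))) (q (u (p) (p) (s)) (u (p) (p) (s))) (r (r (s))))  →  (u (u (q (p) (p)) (q (u (p) (p) (s)) (p)) (r (s))) (q (u (p) (p) (s)) (u (p) (p) (s))) (r (r (s))))
2. (u (u (q (p) (p)) (q (u (p) (p) (s)) (p)) (r (s))) (q (u (p) (p) (s)) (u (p) (p) (s))) (r (r (s))))  →  (u (u (p) (q (u (p) (p) (s)) (p)) (r (s))) (q (u (p) (p) (s)) (u (p) (p) (s))) (r (r (s))))
3. (u (u (p) (q (u (p) (p) (s)) (p)) (r (s))) (q (u (p) (p) (s)) (u (p) (p) (s))) (r (r (s))))  →  (u (u (p) (u (p) (p) (s)) (r (s))) (q (u (p) (p) (s)) (u (p) (p) (s))) (r (r (s))))
normal form: (u (u (p) (u (p) (p) (s)) (r (s))) (q (u (p) (p) (s)) (u (p) (p) (s))) (r (r (s))))


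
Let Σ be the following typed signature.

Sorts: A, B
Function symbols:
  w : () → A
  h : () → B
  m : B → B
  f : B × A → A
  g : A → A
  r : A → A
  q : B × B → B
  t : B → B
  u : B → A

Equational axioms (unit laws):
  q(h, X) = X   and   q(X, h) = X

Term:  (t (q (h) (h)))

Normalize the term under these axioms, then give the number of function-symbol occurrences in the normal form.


1. (t (q (h) (h)))  →  (t (h))
normal form: (t (h))

size = 2


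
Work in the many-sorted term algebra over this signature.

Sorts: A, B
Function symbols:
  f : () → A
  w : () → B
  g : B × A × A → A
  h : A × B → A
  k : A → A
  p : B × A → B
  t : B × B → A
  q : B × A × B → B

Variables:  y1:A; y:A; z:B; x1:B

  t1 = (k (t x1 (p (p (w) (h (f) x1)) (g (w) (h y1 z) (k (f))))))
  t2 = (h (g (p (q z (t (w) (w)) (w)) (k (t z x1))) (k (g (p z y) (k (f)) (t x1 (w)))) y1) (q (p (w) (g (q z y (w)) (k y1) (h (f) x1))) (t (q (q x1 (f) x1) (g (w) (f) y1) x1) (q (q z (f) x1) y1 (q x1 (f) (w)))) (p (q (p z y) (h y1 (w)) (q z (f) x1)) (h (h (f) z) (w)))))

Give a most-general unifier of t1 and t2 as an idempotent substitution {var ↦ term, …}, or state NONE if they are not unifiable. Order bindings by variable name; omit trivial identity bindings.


NONE (not unifiable)

head clash or occurs-check failure — not unifiable


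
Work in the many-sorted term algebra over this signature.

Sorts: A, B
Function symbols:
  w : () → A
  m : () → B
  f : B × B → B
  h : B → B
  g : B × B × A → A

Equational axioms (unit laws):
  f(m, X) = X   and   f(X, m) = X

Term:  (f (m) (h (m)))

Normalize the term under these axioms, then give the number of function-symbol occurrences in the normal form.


1. (f (m) (h (m)))  →  (h (m))
normal form: (h (m))

size = 2


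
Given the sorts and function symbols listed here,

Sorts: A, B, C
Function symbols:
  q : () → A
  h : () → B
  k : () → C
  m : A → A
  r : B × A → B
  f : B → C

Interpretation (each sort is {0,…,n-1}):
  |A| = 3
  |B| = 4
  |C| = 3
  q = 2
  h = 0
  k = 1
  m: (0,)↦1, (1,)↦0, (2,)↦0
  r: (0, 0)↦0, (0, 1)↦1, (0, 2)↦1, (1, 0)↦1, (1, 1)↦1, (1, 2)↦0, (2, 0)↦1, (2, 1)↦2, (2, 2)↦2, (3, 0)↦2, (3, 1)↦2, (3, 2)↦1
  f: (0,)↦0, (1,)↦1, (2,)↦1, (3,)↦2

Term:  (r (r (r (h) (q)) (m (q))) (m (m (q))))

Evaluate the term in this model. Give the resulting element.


value = 1

  h = 0
  q = 2
  (r (h) (q)) = r(0, 2) = 1
  q = 2
  (m (q)) = m(2,) = 0
  (r (r (h) (q)) (m (q))) = r(1, 0) = 1
  q = 2
  (m (q)) = m(2,) = 0
  (m (m (q))) = m(0,) = 1
  (r (r (r (h) (q)) (m (q))) (m (m (q)))) = r(1, 1) = 1


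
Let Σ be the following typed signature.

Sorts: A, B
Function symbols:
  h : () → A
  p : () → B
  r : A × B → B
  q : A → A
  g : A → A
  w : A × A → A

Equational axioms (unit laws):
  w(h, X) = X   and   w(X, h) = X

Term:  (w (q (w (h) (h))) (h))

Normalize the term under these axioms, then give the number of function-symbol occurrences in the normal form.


size = 2

1. (w (q (w (h) (h))) (h))  →  (q (w (h) (h)))
2. (q (w (h) (h)))  →  (q (h))
normal form: (q (h))


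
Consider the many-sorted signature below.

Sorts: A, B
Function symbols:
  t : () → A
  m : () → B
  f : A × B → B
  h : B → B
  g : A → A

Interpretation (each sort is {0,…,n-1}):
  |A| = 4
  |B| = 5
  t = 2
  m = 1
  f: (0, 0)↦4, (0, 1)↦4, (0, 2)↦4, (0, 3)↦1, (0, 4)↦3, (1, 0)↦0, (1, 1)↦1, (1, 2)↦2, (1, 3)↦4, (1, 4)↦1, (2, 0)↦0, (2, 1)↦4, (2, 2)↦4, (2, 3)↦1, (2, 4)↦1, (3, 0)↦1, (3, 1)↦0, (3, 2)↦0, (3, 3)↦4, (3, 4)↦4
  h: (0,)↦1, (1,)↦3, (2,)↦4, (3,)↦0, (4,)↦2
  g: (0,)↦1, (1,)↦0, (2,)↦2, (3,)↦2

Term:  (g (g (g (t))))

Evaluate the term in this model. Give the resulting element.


  t = 2
  (g (t)) = g(2,) = 2
  (g (g (t))) = g(2,) = 2
  (g (g (g (t)))) = g(2,) = 2

value = 2


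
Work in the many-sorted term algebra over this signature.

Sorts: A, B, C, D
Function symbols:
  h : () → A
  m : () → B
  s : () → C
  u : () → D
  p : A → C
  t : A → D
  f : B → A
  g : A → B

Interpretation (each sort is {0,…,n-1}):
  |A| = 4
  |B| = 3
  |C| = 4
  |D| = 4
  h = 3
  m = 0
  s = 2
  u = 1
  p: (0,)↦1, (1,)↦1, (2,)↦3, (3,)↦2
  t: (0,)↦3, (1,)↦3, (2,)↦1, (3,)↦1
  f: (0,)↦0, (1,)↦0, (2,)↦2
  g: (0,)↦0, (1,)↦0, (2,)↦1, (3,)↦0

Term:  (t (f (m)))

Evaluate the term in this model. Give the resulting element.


value = 3

  m = 0
  (f (m)) = f(0,) = 0
  (t (f (m))) = t(0,) = 3


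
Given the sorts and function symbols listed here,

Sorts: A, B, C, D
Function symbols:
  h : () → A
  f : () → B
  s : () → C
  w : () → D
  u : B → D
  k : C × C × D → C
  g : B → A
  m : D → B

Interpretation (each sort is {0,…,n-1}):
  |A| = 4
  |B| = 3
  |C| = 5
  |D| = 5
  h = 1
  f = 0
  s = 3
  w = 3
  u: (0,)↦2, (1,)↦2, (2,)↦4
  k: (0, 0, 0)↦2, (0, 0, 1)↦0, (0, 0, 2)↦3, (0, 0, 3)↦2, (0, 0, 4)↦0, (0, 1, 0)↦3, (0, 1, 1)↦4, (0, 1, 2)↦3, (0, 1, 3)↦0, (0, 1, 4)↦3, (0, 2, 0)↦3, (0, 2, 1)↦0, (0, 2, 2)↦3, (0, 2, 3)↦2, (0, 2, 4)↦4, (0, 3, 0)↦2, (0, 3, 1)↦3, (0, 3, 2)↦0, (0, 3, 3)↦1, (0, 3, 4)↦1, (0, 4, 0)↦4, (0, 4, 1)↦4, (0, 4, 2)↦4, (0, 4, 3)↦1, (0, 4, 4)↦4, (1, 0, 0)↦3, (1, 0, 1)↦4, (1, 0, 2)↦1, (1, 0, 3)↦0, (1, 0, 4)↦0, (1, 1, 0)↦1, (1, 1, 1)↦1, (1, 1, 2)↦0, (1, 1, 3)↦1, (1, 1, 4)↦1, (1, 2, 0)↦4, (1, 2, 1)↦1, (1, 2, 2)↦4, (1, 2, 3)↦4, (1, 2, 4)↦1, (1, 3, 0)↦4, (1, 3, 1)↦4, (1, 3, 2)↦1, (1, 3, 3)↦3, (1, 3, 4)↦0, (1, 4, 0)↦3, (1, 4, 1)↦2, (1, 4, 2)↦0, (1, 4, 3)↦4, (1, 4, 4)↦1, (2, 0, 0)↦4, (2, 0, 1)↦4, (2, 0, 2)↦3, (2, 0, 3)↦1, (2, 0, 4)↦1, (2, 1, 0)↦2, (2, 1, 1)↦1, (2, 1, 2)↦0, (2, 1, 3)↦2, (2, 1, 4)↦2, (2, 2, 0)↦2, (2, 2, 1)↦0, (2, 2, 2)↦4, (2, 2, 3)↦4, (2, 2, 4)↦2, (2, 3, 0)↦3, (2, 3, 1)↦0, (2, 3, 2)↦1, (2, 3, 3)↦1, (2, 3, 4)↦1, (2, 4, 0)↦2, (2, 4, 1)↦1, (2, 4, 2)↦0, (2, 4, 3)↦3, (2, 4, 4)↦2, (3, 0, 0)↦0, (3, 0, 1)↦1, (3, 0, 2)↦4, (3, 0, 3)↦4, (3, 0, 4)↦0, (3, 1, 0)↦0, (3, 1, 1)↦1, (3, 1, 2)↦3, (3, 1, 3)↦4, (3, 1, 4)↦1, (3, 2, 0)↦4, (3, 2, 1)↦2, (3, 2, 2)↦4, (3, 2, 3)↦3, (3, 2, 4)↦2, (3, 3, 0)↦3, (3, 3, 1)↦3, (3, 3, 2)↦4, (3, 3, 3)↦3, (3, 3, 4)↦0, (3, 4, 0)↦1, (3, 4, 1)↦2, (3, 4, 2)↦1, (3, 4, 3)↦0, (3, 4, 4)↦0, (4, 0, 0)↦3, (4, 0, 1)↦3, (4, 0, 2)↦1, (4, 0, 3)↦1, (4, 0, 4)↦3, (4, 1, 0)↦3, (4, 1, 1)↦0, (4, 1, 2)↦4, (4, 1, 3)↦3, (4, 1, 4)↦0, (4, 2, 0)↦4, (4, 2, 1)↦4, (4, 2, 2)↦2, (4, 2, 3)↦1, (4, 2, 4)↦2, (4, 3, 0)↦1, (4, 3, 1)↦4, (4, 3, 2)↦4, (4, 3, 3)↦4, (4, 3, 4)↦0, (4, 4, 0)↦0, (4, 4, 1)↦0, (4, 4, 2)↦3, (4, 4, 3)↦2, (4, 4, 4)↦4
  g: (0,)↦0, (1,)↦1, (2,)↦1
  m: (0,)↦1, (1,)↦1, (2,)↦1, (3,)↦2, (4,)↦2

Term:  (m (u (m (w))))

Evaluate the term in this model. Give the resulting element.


value = 2

  w = 3
  (m (w)) = m(3,) = 2
  (u (m (w))) = u(2,) = 4
  (m (u (m (w)))) = m(4,) = 2


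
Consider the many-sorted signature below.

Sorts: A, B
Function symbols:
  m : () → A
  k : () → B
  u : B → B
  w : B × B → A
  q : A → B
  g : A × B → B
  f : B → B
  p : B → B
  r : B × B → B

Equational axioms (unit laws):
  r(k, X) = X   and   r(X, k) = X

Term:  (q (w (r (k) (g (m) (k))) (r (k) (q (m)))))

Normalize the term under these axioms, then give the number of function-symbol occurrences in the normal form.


size = 7

1. (q (w (r (k) (g (m) (k))) (r (k) (q (m)))))  →  (q (w (g (m) (k)) (r (k) (q (m)))))
2. (q (w (g (m) (k)) (r (k) (q (m)))))  →  (q (w (g (m) (k)) (q (m))))
normal form: (q (w (g (m) (k)) (q (m))))


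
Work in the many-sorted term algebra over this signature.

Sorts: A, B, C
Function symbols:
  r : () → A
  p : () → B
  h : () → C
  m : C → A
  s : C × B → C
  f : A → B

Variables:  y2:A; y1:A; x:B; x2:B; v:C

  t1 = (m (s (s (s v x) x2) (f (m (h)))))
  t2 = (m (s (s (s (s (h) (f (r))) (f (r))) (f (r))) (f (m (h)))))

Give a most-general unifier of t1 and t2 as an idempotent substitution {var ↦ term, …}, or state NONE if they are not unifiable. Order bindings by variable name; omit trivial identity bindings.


{v ↦ (s (h) (f (r))), x ↦ (f (r)), x2 ↦ (f (r))}


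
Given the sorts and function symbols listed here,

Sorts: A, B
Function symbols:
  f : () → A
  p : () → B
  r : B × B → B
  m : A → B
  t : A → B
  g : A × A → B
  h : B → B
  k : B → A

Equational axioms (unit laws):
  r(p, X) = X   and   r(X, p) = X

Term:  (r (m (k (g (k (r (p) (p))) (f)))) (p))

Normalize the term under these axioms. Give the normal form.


1. (r (m (k (g (k (r (p) (p))) (f)))) (p))  →  (m (k (g (k (r (p) (p))) (f))))
2. (m (k (g (k (r (p) (p))) (f))))  →  (m (k (g (k (p)) (f))))

normal form = (m (k (g (k (p)) (f))))


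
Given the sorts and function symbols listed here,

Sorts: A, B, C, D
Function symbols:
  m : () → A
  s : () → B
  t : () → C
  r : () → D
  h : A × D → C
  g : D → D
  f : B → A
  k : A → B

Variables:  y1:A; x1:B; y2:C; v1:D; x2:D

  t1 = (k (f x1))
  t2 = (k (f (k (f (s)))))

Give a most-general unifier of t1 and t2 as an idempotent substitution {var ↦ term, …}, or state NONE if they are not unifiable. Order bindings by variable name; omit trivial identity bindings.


{x1 ↦ (k (f (s)))}
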